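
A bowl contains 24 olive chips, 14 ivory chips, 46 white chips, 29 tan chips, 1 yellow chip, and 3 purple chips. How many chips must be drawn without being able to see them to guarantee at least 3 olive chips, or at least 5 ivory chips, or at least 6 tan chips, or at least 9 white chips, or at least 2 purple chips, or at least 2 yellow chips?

22

The worst case stops just short of every target: 2 olive, 4 ivory, 8 white, 5 tan, 1 yellow, 1 purple — 2 + 4 + 8 + 5 + 1 + 1 = 21 chips.
One more chip must push some color to its target, so 21 + 1 = 22.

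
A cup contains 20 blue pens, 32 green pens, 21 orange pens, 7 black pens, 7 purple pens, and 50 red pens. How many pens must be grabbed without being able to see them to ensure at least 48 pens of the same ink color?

In the worst case we take at most 47 of each ink color, but all 20 blue, all 32 green, all 21 orange, all 7 black, and all 7 purple (fewer than 47), giving 20 + 32 + 21 + 7 + 7 + 47 = 134.
One more pen then forces some ink color to 48, so 134 + 1 = 135.

135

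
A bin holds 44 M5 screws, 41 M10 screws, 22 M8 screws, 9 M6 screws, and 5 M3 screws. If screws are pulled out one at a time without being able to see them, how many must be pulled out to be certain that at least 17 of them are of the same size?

63

In the worst case we take at most 16 of each size, but all 9 M6 and all 5 M3 (fewer than 16), giving 16 + 16 + 16 + 9 + 5 = 62.
One more screw then forces some size to 17, so 62 + 1 = 63.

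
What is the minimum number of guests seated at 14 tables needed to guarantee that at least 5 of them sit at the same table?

57

There are 14 tables acting as pigeonholes.
With 14 × 4 = 56 guests we could place exactly 4 in each, with no class reaching 5.
One more forces some class to hold 5, so 56 + 1 = 57.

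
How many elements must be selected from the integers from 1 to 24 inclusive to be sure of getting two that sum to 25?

Partition {1, …, 24} into 12 pairs: {1,24}, {2,23}, …, {12,13}.
Choosing 12 integers — say the integers 1 through 12 — takes one from each pair and avoids the property.
Choosing 13 forces two into the same pair by pigeonhole, and those sum to 25. So 13.

13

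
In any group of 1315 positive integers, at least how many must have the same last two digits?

There are 100 possible two-digit endings, which serve as the pigeonholes.
If each of the 100 possible two-digit endings held at most 13, the total would be at most 100 × 13 = 1300 < 1315, a contradiction.
So at least one holds ⌈1315/100⌉ = 14.

14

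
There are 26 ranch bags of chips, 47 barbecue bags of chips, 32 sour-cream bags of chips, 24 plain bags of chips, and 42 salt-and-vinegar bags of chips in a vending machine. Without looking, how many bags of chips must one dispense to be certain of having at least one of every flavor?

The hardest flavor to obtain is plain: we could draw every other bag of chips first — 171 − 24 = 147 bags of chips — without a single plain one.
The next draw must be plain, so 147 + 1 = 148.

148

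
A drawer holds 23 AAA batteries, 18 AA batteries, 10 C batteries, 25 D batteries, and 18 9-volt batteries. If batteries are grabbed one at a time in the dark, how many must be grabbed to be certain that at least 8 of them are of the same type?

The worst case takes 7 batteries of each type without reaching 8 of any: 5 × 7 = 35.
The next battery must bring some type to 8, so 35 + 1 = 36.

36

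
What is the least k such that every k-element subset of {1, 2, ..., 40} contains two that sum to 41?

Partition {1, …, 40} into 20 pairs: {1,40}, {2,39}, …, {20,21}.
Choosing 20 integers — say the integers 1 through 20 — takes one from each pair and avoids the property.
Choosing 21 forces two into the same pair by pigeonhole, and those sum to 41. So 21.

21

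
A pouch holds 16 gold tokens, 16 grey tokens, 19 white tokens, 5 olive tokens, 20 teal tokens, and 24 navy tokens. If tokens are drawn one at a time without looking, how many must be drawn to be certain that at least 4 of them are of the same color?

Treat the 6 colors as pigeonholes.
The worst case takes 3 tokens of each color without reaching 4 of any: 6 × 3 = 18.
The next token must bring some color to 4, so 18 + 1 = 19.

19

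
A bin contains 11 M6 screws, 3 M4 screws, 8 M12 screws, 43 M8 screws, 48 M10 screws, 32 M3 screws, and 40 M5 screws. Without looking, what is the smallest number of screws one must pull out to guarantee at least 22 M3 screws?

To avoid M3 screws as long as possible, exhaust the other 6 sizes first.
The worst case draws every non-M3 screw first: 11 + 3 + 8 + 43 + 48 + 40 = 153.
The next 22 draws are then forced to be M3, giving 153 + 22 = 175.

175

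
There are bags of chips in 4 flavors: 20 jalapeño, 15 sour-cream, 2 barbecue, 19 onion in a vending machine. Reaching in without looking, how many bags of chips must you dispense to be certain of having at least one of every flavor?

The hardest flavor to obtain is barbecue: we could draw every other bag of chips first — 56 − 2 = 54 bags of chips — without a single barbecue one.
The next draw must be barbecue, so 54 + 1 = 55.

55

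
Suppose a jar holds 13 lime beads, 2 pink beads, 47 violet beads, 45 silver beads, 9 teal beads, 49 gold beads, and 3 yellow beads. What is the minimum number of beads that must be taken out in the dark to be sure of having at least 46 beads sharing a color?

Treat the 7 colors as pigeonholes.
In the worst case we take at most 45 of each color, but all 13 lime, all 2 pink, all 9 teal, and all 3 yellow (fewer than 45), giving 13 + 2 + 45 + 45 + 9 + 45 + 3 = 162.
One more bead then forces some color to 46, so 162 + 1 = 163.

163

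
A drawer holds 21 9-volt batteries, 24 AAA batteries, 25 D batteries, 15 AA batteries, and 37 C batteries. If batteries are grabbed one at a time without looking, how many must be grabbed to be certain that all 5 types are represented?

108

The hardest type to obtain is AA: we could draw every other battery first — 122 − 15 = 107 batteries — without a single AA one.
The next draw must be AA, so 107 + 1 = 108.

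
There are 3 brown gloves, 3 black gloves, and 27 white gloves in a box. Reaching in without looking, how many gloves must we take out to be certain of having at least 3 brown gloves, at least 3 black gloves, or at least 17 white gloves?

21

Each of the 3 colors has its own threshold; avoid all of them simultaneously.
The worst case stops just short of every target: 2 brown, 2 black, 16 white — 2 + 2 + 16 = 20 gloves.
One more glove must push some color to its target, so 20 + 1 = 21.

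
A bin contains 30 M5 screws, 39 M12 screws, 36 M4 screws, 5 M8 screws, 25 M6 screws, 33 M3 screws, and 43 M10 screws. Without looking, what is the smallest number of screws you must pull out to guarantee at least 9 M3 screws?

187

The worst case draws every non-M3 screw first: 30 + 39 + 36 + 5 + 25 + 43 = 178.
The next 9 draws are then forced to be M3, giving 178 + 9 = 187.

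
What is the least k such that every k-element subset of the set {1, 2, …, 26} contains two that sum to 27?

14

Partition {1, …, 26} into 13 pairs: {1,26}, {2,25}, …, {13,14}.
Choosing 13 integers — say the integers 1 through 13 — takes one from each pair and avoids the property.
Choosing 14 forces two into the same pair by pigeonhole, and those sum to 27. So 14.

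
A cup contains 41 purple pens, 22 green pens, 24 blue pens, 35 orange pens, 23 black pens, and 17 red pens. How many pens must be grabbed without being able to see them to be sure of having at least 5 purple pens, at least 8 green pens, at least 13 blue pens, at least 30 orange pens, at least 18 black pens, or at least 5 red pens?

74

The worst case stops just short of every target: 4 purple, 7 green, 12 blue, 29 orange, 17 black, 4 red — 4 + 7 + 12 + 29 + 17 + 4 = 73 pens.
One more pen must push some ink color to its target, so 73 + 1 = 74.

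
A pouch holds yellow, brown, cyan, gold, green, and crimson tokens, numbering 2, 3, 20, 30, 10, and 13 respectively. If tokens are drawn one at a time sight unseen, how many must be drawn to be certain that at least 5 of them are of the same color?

Treat the 6 colors as pigeonholes.
In the worst case we take at most 4 of each color, but all 2 yellow and all 3 brown (fewer than 4), giving 2 + 3 + 4 + 4 + 4 + 4 = 21.
One more token then forces some color to 5, so 21 + 1 = 22.

22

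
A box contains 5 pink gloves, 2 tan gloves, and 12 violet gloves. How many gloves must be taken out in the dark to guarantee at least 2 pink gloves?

16

The worst case draws every non-pink glove first: 2 + 12 = 14.
The next 2 draws are then forced to be pink, giving 14 + 2 = 16.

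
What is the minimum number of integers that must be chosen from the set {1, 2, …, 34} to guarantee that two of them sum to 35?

Partition {1, …, 34} into 17 pairs: {1,34}, {2,33}, …, {17,18}.
Choosing 17 integers — say the integers 1 through 17 — takes one from each pair and avoids the property.
Choosing 18 forces two into the same pair by pigeonhole, and those sum to 35. So 18.

18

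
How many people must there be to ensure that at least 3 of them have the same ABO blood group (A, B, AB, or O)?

9

There are 4 ABO blood groups acting as pigeonholes.
With 4 × 2 = 8 people we could place exactly 2 in each, with no class reaching 3.
One more forces some class to hold 3, so 8 + 1 = 9.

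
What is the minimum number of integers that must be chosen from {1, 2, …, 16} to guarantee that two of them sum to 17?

Partition {1, …, 16} into 8 pairs: {1,16}, {2,15}, …, {8,9}.
Choosing 8 integers — say the integers 1 through 8 — takes one from each pair and avoids the property.
Choosing 9 forces two into the same pair by pigeonhole, and those sum to 17. So 9.

9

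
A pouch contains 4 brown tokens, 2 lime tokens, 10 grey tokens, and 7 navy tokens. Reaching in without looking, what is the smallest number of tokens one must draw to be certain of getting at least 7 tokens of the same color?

In the worst case we take at most 6 of each color, but all 4 brown and all 2 lime (fewer than 6), giving 4 + 2 + 6 + 6 = 18.
One more token then forces some color to 7, so 18 + 1 = 19.

19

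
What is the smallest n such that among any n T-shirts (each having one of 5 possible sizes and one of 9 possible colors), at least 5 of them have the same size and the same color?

181

There are 5 × 9 = 45 (size, color) combinations acting as pigeonholes.
With 45 × 4 = 180 T-shirts we could place exactly 4 in each, with no (size, color) pair reaching 5.
One more forces some (size, color) pair to hold 5, so 180 + 1 = 181.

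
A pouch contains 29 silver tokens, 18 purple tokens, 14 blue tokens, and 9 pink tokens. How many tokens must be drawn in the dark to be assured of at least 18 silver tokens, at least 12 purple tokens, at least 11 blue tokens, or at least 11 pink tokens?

The worst case stops just short of every target: 17 silver, 11 purple, 10 blue, all 9 pink — 17 + 11 + 10 + 9 = 47 tokens.
One more token must push some color to its target, so 47 + 1 = 48.

48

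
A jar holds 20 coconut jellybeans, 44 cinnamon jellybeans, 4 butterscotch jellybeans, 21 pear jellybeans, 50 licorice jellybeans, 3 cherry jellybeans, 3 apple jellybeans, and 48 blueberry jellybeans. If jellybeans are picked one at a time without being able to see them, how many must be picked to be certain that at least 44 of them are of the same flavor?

181

Treat the 8 flavors as pigeonholes.
In the worst case we take at most 43 of each flavor, but all 20 coconut, all 4 butterscotch, all 21 pear, all 3 cherry, and all 3 apple (fewer than 43), giving 20 + 43 + 4 + 21 + 43 + 3 + 3 + 43 = 180.
One more jellybean then forces some flavor to 44, so 180 + 1 = 181.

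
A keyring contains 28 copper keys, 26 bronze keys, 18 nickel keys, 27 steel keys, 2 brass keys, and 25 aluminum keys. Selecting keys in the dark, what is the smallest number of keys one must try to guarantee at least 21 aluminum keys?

To avoid aluminum keys as long as possible, exhaust the other 5 types first.
The worst case draws every non-aluminum key first: 28 + 26 + 18 + 27 + 2 = 101.
The next 21 draws are then forced to be aluminum, giving 101 + 21 = 122.

122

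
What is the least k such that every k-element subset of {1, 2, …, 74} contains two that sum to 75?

Partition {1, …, 74} into 37 pairs: {1,74}, {2,73}, …, {37,38}.
Choosing 37 integers — say the integers 1 through 37 — takes one from each pair and avoids the property.
Choosing 38 forces two into the same pair by pigeonhole, and those sum to 75. So 38.

38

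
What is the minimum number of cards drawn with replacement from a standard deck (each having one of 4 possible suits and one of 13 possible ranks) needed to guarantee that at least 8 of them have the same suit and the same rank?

365

There are 4 × 13 = 52 (suit, rank) combinations acting as pigeonholes.
With 52 × 7 = 364 cards drawn with replacement from a standard deck we could place exactly 7 in each, with no (suit, rank) pair reaching 8.
One more forces some (suit, rank) pair to hold 8, so 364 + 1 = 365.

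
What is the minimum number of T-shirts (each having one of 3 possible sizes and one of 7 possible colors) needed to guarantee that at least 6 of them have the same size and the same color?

106

There are 3 × 7 = 21 (size, color) combinations acting as pigeonholes.
With 21 × 5 = 105 T-shirts we could place exactly 5 in each, with no (size, color) pair reaching 6.
One more forces some (size, color) pair to hold 6, so 105 + 1 = 106.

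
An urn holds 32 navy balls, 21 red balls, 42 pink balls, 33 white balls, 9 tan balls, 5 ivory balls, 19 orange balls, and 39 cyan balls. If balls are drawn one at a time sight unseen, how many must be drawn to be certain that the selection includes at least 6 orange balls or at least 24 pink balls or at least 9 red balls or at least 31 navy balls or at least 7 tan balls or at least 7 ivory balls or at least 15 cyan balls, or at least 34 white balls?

125

Each of the 8 colors has its own threshold; avoid all of them simultaneously.
The worst case stops just short of every target: 30 navy, 8 red, 23 pink, 33 white, 6 tan, all 5 ivory, 5 orange, 14 cyan — 30 + 8 + 23 + 33 + 6 + 5 + 5 + 14 = 124 balls.
One more ball must push some color to its target, so 124 + 1 = 125.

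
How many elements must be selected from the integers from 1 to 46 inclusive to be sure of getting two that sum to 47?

24

Partition {1, …, 46} into 23 pairs: {1,46}, {2,45}, …, {23,24}.
Choosing 23 integers — say the integers 1 through 23 — takes one from each pair and avoids the property.
Choosing 24 forces two into the same pair by pigeonhole, and those sum to 47. So 24.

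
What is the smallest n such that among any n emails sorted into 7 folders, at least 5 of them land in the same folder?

29

There are 7 folders acting as pigeonholes.
With 7 × 4 = 28 emails we could place exactly 4 in each, with no class reaching 5.
One more forces some class to hold 5, so 28 + 1 = 29.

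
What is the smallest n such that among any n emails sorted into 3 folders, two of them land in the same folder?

There are 3 folders acting as pigeonholes.
With 3 emails we could place one in each, avoiding any repeat.
One more forces some class to hold 2, so 3 + 1 = 4.

4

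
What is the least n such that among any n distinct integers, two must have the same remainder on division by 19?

Use the pigeonhole principle on residue classes: two integers differ by a multiple of 19 exactly when they share a remainder mod 19.
There are 19 residue classes mod 19, so 19 integers can all lie in distinct classes.
One more integer must repeat a residue, giving a difference divisible by 19. So n = 19 + 1 = 20.

20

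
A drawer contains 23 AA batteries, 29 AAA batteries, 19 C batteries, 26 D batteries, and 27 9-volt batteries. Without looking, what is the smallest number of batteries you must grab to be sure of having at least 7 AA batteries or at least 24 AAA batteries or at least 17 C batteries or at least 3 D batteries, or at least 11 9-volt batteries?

58

Each of the 5 types has its own threshold; avoid all of them simultaneously.
The worst case stops just short of every target: 6 AA, 23 AAA, 16 C, 2 D, 10 9-volt — 6 + 23 + 16 + 2 + 10 = 57 batteries.
One more battery must push some type to its target, so 57 + 1 = 58.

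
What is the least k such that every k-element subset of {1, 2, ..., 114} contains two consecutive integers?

Partition {1, …, 114} into 57 pairs: {1,2}, {3,4}, …, {113,114}.
Choosing 57 integers — say the 57 even numbers 2, 4, …, 114 — takes one from each pair and avoids the property.
Choosing 58 forces two into the same pair by pigeonhole, and those are consecutive. So 58.

58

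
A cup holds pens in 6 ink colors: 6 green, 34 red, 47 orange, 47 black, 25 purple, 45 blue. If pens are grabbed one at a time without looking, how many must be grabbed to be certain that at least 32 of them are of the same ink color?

156

In the worst case we take at most 31 of each ink color, but all 6 green and all 25 purple (fewer than 31), giving 6 + 31 + 31 + 31 + 25 + 31 = 155.
One more pen then forces some ink color to 32, so 155 + 1 = 156.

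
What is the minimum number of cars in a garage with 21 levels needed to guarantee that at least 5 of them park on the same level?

85

There are 21 levels acting as pigeonholes.
With 21 × 4 = 84 cars we could place exactly 4 in each, with no class reaching 5.
One more forces some class to hold 5, so 84 + 1 = 85.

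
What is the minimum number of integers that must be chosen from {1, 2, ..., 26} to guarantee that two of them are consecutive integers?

14

Partition {1, …, 26} into 13 pairs: {1,2}, {3,4}, …, {25,26}.
Choosing 13 integers — say the 13 even numbers 2, 4, …, 26 — takes one from each pair and avoids the property.
Choosing 14 forces two into the same pair by pigeonhole, and those are consecutive. So 14.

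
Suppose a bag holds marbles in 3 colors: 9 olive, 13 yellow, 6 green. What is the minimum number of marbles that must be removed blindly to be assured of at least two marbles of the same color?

4

The worst case takes 1 marble of each color without reaching 2 of any: 3 × 1 = 3.
The next marble must bring some color to 2, so 3 + 1 = 4.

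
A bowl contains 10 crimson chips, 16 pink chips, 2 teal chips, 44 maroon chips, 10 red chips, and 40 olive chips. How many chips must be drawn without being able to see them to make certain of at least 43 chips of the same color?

Treat the 6 colors as pigeonholes.
In the worst case we take at most 42 of each color, but all 10 crimson, all 16 pink, all 2 teal, all 10 red, and all 40 olive (fewer than 42), giving 10 + 16 + 2 + 42 + 10 + 40 = 120.
One more chip then forces some color to 43, so 120 + 1 = 121.

121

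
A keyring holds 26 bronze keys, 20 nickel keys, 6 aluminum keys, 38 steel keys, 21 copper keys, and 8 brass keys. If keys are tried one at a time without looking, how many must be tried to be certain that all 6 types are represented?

114

The hardest type to obtain is aluminum: we could draw every other key first — 119 − 6 = 113 keys — without a single aluminum one.
The next draw must be aluminum, so 113 + 1 = 114.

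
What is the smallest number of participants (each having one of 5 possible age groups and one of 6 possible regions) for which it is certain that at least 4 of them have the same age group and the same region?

91

There are 5 × 6 = 30 (age group, region) combinations acting as pigeonholes.
With 30 × 3 = 90 participants we could place exactly 3 in each, with no (age group, region) pair reaching 4.
One more forces some (age group, region) pair to hold 4, so 90 + 1 = 91.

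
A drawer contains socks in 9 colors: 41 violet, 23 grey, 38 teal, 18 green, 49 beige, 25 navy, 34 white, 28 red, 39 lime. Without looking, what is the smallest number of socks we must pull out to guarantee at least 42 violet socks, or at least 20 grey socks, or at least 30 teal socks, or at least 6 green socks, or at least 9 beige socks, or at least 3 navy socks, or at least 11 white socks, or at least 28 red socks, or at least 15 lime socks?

The worst case stops just short of every target: 41 violet, 19 grey, 29 teal, 5 green, 8 beige, 2 navy, 10 white, 27 red, 14 lime — 41 + 19 + 29 + 5 + 8 + 2 + 10 + 27 + 14 = 155 socks.
One more sock must push some color to its target, so 155 + 1 = 156.

156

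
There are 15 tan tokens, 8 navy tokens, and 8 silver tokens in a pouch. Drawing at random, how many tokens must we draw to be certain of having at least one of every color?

The hardest color to obtain is navy: we could draw every other token first — 31 − 8 = 23 tokens — without a single navy one.
The next draw must be navy, so 23 + 1 = 24.

24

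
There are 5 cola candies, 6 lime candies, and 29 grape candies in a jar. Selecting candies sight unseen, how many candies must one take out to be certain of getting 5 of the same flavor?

13

The worst case takes 4 candies of each flavor without reaching 5 of any: 3 × 4 = 12.
The next candy must bring some flavor to 5, so 12 + 1 = 13.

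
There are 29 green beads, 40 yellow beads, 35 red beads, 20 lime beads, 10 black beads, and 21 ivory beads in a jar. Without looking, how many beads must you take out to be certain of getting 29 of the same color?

136

In the worst case we take at most 28 of each color, but all 20 lime, all 10 black, and all 21 ivory (fewer than 28), giving 28 + 28 + 28 + 20 + 10 + 21 = 135.
One more bead then forces some color to 29, so 135 + 1 = 136.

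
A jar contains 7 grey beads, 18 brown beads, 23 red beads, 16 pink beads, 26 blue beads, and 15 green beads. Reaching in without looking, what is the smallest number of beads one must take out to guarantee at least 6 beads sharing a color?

The worst case takes 5 beads of each color without reaching 6 of any: 6 × 5 = 30.
The next bead must bring some color to 6, so 30 + 1 = 31.

31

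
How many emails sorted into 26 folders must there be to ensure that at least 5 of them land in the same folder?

There are 26 folders acting as pigeonholes.
With 26 × 4 = 104 emails we could place exactly 4 in each, with no class reaching 5.
One more forces some class to hold 5, so 104 + 1 = 105.

105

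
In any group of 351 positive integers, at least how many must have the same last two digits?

There are 100 possible two-digit endings, which serve as the pigeonholes.
If each of the 100 possible two-digit endings held at most 3, the total would be at most 100 × 3 = 300 < 351, a contradiction.
So at least one holds ⌈351/100⌉ = 4.

4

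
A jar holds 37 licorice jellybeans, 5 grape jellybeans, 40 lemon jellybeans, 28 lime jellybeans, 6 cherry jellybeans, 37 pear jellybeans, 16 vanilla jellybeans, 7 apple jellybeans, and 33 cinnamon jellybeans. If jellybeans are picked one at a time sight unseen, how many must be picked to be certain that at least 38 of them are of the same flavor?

Treat the 9 flavors as pigeonholes.
In the worst case we take at most 37 of each flavor, but all 5 grape, all 28 lime, all 6 cherry, all 16 vanilla, all 7 apple, and all 33 cinnamon (fewer than 37), giving 37 + 5 + 37 + 28 + 6 + 37 + 16 + 7 + 33 = 206.
One more jellybean then forces some flavor to 38, so 206 + 1 = 207.

207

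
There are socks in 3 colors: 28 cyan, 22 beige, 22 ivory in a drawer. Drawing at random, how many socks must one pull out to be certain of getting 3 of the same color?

Treat the 3 colors as pigeonholes.
The worst case takes 2 socks of each color without reaching 3 of any: 3 × 2 = 6.
The next sock must bring some color to 3, so 6 + 1 = 7.

7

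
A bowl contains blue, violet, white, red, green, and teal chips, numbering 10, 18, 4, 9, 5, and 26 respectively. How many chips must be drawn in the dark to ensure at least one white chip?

69

The worst case draws every non-white chip first: 10 + 18 + 9 + 5 + 26 = 68.
The next draw is then forced to be white, giving 68 + 1 = 69.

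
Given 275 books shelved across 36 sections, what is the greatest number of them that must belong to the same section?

If each of the 36 sections held at most 7, the total would be at most 36 × 7 = 252 < 275, a contradiction.
So at least one holds ⌈275/36⌉ = 8.

8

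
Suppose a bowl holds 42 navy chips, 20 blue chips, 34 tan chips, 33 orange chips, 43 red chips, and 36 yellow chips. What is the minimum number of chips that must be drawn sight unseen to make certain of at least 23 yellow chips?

195

The worst case draws every non-yellow chip first: 42 + 20 + 34 + 33 + 43 = 172.
The next 23 draws are then forced to be yellow, giving 172 + 23 = 195.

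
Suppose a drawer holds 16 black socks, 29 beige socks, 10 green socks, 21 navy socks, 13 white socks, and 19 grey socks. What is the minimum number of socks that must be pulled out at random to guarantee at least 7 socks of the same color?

The worst case takes 6 socks of each color without reaching 7 of any: 6 × 6 = 36.
The next sock must bring some color to 7, so 36 + 1 = 37.

37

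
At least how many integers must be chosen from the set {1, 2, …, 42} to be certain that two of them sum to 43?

Partition {1, …, 42} into 21 pairs: {1,42}, {2,41}, …, {21,22}.
Choosing 21 integers — say the integers 1 through 21 — takes one from each pair and avoids the property.
Choosing 22 forces two into the same pair by pigeonhole, and those sum to 43. So 22.

22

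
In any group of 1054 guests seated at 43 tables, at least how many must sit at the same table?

The 1054 guests fall into 43 tables.
If each of the 43 tables held at most 24, the total would be at most 43 × 24 = 1032 < 1054, a contradiction.
So at least one holds ⌈1054/43⌉ = 25.

25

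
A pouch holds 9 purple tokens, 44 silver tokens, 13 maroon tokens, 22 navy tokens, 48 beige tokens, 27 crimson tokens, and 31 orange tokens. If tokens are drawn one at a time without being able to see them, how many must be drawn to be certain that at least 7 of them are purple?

To avoid purple tokens as long as possible, exhaust the other 6 colors first.
The worst case draws every non-purple token first: 44 + 13 + 22 + 48 + 27 + 31 = 185.
The next 7 draws are then forced to be purple, giving 185 + 7 = 192.

192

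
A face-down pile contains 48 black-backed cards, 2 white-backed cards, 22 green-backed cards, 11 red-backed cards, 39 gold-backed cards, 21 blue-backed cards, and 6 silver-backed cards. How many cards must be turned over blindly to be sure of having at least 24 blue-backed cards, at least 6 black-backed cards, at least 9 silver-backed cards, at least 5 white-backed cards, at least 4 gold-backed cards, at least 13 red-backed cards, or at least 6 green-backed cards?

The worst case stops just short of every target: 5 black-backed, all 2 white-backed, 5 green-backed, all 11 red-backed, 3 gold-backed, all 21 blue-backed, all 6 silver-backed — 5 + 2 + 5 + 11 + 3 + 21 + 6 = 53 cards.
One more card must push some back color to its target, so 53 + 1 = 54.

54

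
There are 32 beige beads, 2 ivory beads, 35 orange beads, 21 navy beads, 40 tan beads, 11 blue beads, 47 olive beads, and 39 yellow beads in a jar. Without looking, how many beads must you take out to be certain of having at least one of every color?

226

The hardest color to obtain is ivory: we could draw every other bead first — 227 − 2 = 225 beads — without a single ivory one.
The next draw must be ivory, so 225 + 1 = 226.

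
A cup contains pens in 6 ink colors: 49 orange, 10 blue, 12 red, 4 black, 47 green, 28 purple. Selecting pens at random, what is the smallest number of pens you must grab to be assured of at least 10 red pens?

148

To avoid red pens as long as possible, exhaust the other 5 ink colors first.
The worst case draws every non-red pen first: 49 + 10 + 4 + 47 + 28 = 138.
The next 10 draws are then forced to be red, giving 138 + 10 = 148.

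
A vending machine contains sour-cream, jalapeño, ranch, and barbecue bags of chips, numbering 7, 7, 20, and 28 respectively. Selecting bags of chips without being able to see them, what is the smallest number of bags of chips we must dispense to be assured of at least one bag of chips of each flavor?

56

The hardest flavor to obtain is sour-cream: we could draw every other bag of chips first — 62 − 7 = 55 bags of chips — without a single sour-cream one.
The next draw must be sour-cream, so 55 + 1 = 56.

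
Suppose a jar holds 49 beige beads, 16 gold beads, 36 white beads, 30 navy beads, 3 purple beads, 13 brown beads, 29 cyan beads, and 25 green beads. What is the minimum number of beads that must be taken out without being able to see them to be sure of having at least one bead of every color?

The hardest color to obtain is purple: we could draw every other bead first — 201 − 3 = 198 beads — without a single purple one.
The next draw must be purple, so 198 + 1 = 199.

199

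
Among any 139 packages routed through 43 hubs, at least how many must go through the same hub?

4

The 139 packages fall into 43 hubs.
If each of the 43 hubs held at most 3, the total would be at most 43 × 3 = 129 < 139, a contradiction.
So at least one holds ⌈139/43⌉ = 4.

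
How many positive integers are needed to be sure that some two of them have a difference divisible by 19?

20

Use the pigeonhole principle on residue classes: two integers differ by a multiple of 19 exactly when they share a remainder mod 19.
There are 19 residue classes mod 19, so 19 integers can all lie in distinct classes.
One more integer must repeat a residue, giving a difference divisible by 19. So n = 19 + 1 = 20.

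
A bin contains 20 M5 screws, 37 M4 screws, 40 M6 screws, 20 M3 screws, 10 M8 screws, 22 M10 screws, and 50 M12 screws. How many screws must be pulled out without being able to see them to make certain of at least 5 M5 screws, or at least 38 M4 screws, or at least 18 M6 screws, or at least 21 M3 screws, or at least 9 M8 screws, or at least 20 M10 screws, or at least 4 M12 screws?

The worst case stops just short of every target: 4 M5, 37 M4, 17 M6, 20 M3, 8 M8, 19 M10, 3 M12 — 4 + 37 + 17 + 20 + 8 + 19 + 3 = 108 screws.
One more screw must push some size to its target, so 108 + 1 = 109.

109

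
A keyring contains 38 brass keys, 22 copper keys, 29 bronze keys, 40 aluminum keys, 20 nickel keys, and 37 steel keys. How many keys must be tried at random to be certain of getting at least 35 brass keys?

183

The worst case draws every non-brass key first: 22 + 29 + 40 + 20 + 37 = 148.
The next 35 draws are then forced to be brass, giving 148 + 35 = 183.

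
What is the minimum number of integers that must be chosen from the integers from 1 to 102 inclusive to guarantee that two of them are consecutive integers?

52

Partition {1, …, 102} into 51 pairs: {1,2}, {3,4}, …, {101,102}.
Choosing 51 integers — say the 51 even numbers 2, 4, …, 102 — takes one from each pair and avoids the property.
Choosing 52 forces two into the same pair by pigeonhole, and those are consecutive. So 52.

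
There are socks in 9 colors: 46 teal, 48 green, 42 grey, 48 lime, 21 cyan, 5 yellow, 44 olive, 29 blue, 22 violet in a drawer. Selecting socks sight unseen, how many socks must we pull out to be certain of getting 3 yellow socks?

303

The worst case draws every non-yellow sock first: 46 + 48 + 42 + 48 + 21 + 44 + 29 + 22 = 300.
The next 3 draws are then forced to be yellow, giving 300 + 3 = 303.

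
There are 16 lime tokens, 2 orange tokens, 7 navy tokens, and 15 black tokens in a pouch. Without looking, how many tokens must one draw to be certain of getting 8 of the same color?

24

In the worst case we take at most 7 of each color, but all 2 orange (fewer than 7), giving 7 + 2 + 7 + 7 = 23.
One more token then forces some color to 8, so 23 + 1 = 24.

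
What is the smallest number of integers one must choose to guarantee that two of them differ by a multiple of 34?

Two integers differ by a multiple of 34 exactly when they share a remainder mod 34.
There are 34 residue classes mod 34, so 34 integers can all lie in distinct classes.
One more integer must repeat a residue, giving a difference divisible by 34. So n = 34 + 1 = 35.

35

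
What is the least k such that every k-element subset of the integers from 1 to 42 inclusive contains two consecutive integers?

Partition {1, …, 42} into 21 pairs: {1,2}, {3,4}, …, {41,42}.
Choosing 21 integers — say the 21 even numbers 2, 4, …, 42 — takes one from each pair and avoids the property.
Choosing 22 forces two into the same pair by pigeonhole, and those are consecutive. So 22.

22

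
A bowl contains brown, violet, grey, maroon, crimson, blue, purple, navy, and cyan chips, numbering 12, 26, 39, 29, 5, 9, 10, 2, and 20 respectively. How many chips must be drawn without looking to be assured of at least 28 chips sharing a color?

In the worst case we take at most 27 of each color, but all 12 brown, all 26 violet, all 5 crimson, all 9 blue, all 10 purple, all 2 navy, and all 20 cyan (fewer than 27), giving 12 + 26 + 27 + 27 + 5 + 9 + 10 + 2 + 20 = 138.
One more chip then forces some color to 28, so 138 + 1 = 139.

139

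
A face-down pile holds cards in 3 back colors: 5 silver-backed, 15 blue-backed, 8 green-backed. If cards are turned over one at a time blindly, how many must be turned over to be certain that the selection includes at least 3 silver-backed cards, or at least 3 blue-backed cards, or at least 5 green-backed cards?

9

The worst case stops just short of every target: 2 silver-backed, 2 blue-backed, 4 green-backed — 2 + 2 + 4 = 8 cards.
One more card must push some back color to its target, so 8 + 1 = 9.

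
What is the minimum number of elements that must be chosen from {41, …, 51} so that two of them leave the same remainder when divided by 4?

Group the integers by remainder mod 4; there are 4 residue classes, each nonempty in this range.
Choosing one from each class (4 integers) avoids any shared remainder.
One more choice must repeat a class, so two differ by a multiple of 4. Hence 4 + 1 = 5.

5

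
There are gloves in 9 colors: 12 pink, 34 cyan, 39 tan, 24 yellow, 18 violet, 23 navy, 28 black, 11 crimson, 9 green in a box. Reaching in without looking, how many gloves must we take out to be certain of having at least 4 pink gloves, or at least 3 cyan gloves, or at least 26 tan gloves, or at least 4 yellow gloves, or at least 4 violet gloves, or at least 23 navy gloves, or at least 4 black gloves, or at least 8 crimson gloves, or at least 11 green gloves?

Each of the 9 colors has its own threshold; avoid all of them simultaneously.
The worst case stops just short of every target: 3 pink, 2 cyan, 25 tan, 3 yellow, 3 violet, 22 navy, 3 black, 7 crimson, all 9 green — 3 + 2 + 25 + 3 + 3 + 22 + 3 + 7 + 9 = 77 gloves.
One more glove must push some color to its target, so 77 + 1 = 78.

78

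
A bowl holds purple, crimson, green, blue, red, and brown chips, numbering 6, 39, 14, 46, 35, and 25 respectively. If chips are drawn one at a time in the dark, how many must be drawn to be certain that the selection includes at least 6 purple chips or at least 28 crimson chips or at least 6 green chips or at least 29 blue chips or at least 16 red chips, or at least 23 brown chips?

103

The worst case stops just short of every target: 5 purple, 27 crimson, 5 green, 28 blue, 15 red, 22 brown — 5 + 27 + 5 + 28 + 15 + 22 = 102 chips.
One more chip must push some color to its target, so 102 + 1 = 103.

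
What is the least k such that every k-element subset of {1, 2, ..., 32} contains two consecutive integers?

17

Partition {1, …, 32} into 16 pairs: {1,2}, {3,4}, …, {31,32}.
Choosing 16 integers — say the 16 even numbers 2, 4, …, 32 — takes one from each pair and avoids the property.
Choosing 17 forces two into the same pair by pigeonhole, and those are consecutive. So 17.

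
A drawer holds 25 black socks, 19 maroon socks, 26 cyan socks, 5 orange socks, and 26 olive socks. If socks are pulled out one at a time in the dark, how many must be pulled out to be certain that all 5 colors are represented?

The hardest color to obtain is orange: we could draw every other sock first — 101 − 5 = 96 socks — without a single orange one.
The next draw must be orange, so 96 + 1 = 97.

97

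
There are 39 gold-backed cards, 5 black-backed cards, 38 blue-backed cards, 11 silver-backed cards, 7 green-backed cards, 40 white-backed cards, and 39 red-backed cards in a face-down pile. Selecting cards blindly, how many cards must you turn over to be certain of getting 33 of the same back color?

In the worst case we take at most 32 of each back color, but all 5 black-backed, all 11 silver-backed, and all 7 green-backed (fewer than 32), giving 32 + 5 + 32 + 11 + 7 + 32 + 32 = 151.
One more card then forces some back color to 33, so 151 + 1 = 152.

152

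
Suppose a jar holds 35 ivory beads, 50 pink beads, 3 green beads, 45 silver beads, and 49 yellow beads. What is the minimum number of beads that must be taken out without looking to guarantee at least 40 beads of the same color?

156

In the worst case we take at most 39 of each color, but all 35 ivory and all 3 green (fewer than 39), giving 35 + 39 + 3 + 39 + 39 = 155.
One more bead then forces some color to 40, so 155 + 1 = 156.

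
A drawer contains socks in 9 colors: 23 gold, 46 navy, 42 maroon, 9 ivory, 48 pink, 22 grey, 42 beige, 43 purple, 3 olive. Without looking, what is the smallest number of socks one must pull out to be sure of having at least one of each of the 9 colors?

The hardest color to obtain is olive: we could draw every other sock first — 278 − 3 = 275 socks — without a single olive one.
The next draw must be olive, so 275 + 1 = 276.

276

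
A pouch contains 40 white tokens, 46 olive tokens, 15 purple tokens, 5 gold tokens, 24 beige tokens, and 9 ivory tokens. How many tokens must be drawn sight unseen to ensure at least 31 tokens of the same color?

114

In the worst case we take at most 30 of each color, but all 15 purple, all 5 gold, all 24 beige, and all 9 ivory (fewer than 30), giving 30 + 30 + 15 + 5 + 24 + 9 = 113.
One more token then forces some color to 31, so 113 + 1 = 114.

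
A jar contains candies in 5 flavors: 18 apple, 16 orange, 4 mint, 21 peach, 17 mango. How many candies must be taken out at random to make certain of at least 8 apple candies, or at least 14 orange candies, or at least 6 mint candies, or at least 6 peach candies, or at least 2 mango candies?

Each of the 5 flavors has its own threshold; avoid all of them simultaneously.
The worst case stops just short of every target: 7 apple, 13 orange, all 4 mint, 5 peach, 1 mango — 7 + 13 + 4 + 5 + 1 = 30 candies.
One more candy must push some flavor to its target, so 30 + 1 = 31.

31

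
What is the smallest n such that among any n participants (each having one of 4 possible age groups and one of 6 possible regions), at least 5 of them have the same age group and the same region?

There are 4 × 6 = 24 (age group, region) combinations acting as pigeonholes.
With 24 × 4 = 96 participants we could place exactly 4 in each, with no (age group, region) pair reaching 5.
One more forces some (age group, region) pair to hold 5, so 96 + 1 = 97.

97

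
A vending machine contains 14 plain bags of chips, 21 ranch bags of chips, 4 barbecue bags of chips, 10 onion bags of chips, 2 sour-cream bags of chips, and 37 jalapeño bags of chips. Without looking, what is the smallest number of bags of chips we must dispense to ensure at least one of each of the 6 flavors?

The hardest flavor to obtain is sour-cream: we could draw every other bag of chips first — 88 − 2 = 86 bags of chips — without a single sour-cream one.
The next draw must be sour-cream, so 86 + 1 = 87.

87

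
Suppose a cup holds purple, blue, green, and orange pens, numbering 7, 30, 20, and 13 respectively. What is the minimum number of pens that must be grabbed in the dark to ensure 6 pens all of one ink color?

Treat the 4 ink colors as pigeonholes.
The worst case takes 5 pens of each ink color without reaching 6 of any: 4 × 5 = 20.
The next pen must bring some ink color to 6, so 20 + 1 = 21.

21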